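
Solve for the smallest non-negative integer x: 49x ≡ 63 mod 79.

The inverse of 49 mod 79 is 50 (since 49·50 = 2450 ≡ 1).
Multiplying both sides by 50: x ≡ 50·63 = 3150 ≡ 69 (mod 79).

69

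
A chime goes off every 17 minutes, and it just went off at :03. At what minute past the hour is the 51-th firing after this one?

51·17 = 867.
Dividing 867 by 60 gives quotient 14 and remainder 27.
(3 + 27) mod 60 = 30.

30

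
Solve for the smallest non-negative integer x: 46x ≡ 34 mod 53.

46⁻¹ ≡ 15 (mod 53) because 46·15 = 690 = 13·53 + 1.
Multiplying both sides by 15: x ≡ 15·34 = 510 ≡ 33 (mod 53).
Check: 46·33 = 1518 = 28·53 + 34.

33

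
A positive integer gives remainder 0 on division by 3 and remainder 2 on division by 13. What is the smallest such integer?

Since 13·1 ≡ 1 (mod 3), take x = 2 + 13·((0−2)·1 mod 3) = 2 + 13·1 = 15.
Check: 15 mod 3 = 0, 15 mod 13 = 2.

15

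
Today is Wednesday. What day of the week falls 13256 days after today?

Monday

13256 = 1893·7 + 5, so 13256 mod 7 = 5.
Wednesday + 5 days → Monday.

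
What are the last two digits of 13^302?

69

By repeated squaring mod 100: 13^1≡13, 13^2≡69, 13^4≡61, 13^8≡21, 13^16≡41, 13^32≡81, 13^64≡61, 13^128≡21, 13^256≡41.
302 = 2 + 4 + 8 + 32 + 256, so 13^302 ≡ 69·61·21·81·41 ≡ 69 (mod 100).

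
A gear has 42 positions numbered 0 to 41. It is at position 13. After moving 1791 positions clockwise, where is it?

40

1791 mod 42 = 27 (since 42·42 = 1764).
(13 + 27) mod 42 = 40.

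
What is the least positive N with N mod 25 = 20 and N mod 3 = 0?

45

x ≡ 0 (mod 3) gives x ∈ {0, 3, 6, 9, 12, 15, 18, 21, …}.
The first of these with x mod 25 = 20 is 45.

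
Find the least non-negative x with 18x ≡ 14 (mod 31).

18⁻¹ ≡ 19 (mod 31) because 18·19 = 342 = 11·31 + 1.
Multiplying both sides by 19: x ≡ 19·14 = 266 ≡ 18 (mod 31).
Check: 18·18 = 324 = 10·31 + 14.

18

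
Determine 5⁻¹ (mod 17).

7

5·7 = 35 = 2·17 + 1, so 5⁻¹ ≡ 7 (mod 17).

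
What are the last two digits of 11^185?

Square-and-reduce mod 100: 11^1≡11, 11^2≡21, 11^4≡41, 11^8≡81, 11^16≡61, 11^32≡21, 11^64≡41, 11^128≡81.
185 = 1 + 8 + 16 + 32 + 128, so 11^185 ≡ 11·81·61·21·81 ≡ 51 (mod 100).

51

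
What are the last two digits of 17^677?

By repeated squaring mod 100: 17^1≡17, 17^2≡89, 17^4≡21, 17^8≡41, 17^16≡81, 17^32≡61, 17^64≡21, 17^128≡41, 17^256≡81, 17^512≡61.
Since 677 = 1 + 4 + 32 + 128 + 512 in binary, 17^677 ≡ 17·21·61·41·61 ≡ 77 (mod 100).

77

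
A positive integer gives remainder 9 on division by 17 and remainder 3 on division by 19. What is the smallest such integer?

x ≡ 9 (mod 17) gives x ∈ {9, 26, 43, 60}.
The first of these with x mod 19 = 3 is 60.

60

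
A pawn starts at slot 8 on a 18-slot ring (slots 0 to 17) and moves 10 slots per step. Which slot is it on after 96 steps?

14

96·10 = 960.
960 − 53·18 = 6, so 960 ≡ 6 (mod 18).
(8 + 6) mod 18 = 14.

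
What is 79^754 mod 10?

Powers of 9 mod 10 repeat with period 2: 9, 1.
754 leaves remainder 0 on division by 2, so 79^754 ends in 1.

1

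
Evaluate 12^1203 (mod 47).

42

Square-and-reduce mod 47: 12^1≡12, 12^2≡3, 12^4≡9, 12^8≡34, 12^16≡28, 12^32≡32, 12^64≡37, 12^128≡6, 12^256≡36, 12^512≡27, 12^1024≡24.
Since 1203 = 1 + 2 + 16 + 32 + 128 + 1024 in binary, 12^1203 ≡ 12·3·28·32·6·24 ≡ 42 (mod 47).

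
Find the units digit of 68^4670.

Powers of 8 mod 10 repeat with period 4: 8, 4, 2, 6.
4670 mod 4 = 2, so the last digit matches 8^2 = 4.

4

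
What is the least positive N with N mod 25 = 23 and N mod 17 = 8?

348

x ≡ 8 (mod 17) gives x ∈ {8, 25, 42, 59, 76, 93, 110, 127, …}.
The first of these with x mod 25 = 23 is 348.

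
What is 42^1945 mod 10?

Last digits of 2^n: 2, 4, 8, 6 (period 4).
1945 mod 4 = 1, so the last digit matches 2^1 = 2.

2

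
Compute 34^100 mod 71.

Successive squares of 34 mod 71: 34^1≡34, 34^2≡20, 34^4≡45, 34^8≡37, 34^16≡20, 34^32≡45, 34^64≡37.
Since 100 = 4 + 32 + 64 in binary, 34^100 ≡ 45·45·37 ≡ 20 (mod 71).

20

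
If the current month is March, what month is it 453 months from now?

453 = 37·12 + 9, so 453 mod 12 = 9.
March + 9 months → December.

December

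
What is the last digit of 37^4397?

7

Last digits of 7^n: 7, 9, 3, 1 (period 4).
4397 leaves remainder 1 on division by 4, so 37^4397 ends in 7.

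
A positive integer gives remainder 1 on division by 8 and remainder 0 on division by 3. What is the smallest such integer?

x ≡ 0 (mod 3) gives x ∈ {0, 3, 6, 9}.
The first of these with x mod 8 = 1 is 9.

9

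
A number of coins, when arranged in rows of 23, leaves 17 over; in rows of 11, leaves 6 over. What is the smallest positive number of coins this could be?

17

x ≡ 6 (mod 11) gives x ∈ {6, 17}.
The first of these with x mod 23 = 17 is 17.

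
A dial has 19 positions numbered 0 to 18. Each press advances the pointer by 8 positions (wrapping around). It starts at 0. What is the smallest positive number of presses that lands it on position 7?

The inverse of 8 mod 19 is 12 (since 8·12 = 96 ≡ 1).
So x ≡ 12·7 = 84 ≡ 8 (mod 19).

8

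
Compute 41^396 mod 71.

By repeated squaring mod 71: 41^1≡41, 41^2≡48, 41^4≡32, 41^8≡30, 41^16≡48, 41^32≡32, 41^64≡30, 41^128≡48, 41^256≡32.
396 = 4 + 8 + 128 + 256, so 41^396 ≡ 32·30·48·32 ≡ 32 (mod 71).

32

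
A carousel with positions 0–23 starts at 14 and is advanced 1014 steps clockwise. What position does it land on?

1014 − 42·24 = 6, so 1014 ≡ 6 (mod 24).
(14 + 6) mod 24 = 20.

20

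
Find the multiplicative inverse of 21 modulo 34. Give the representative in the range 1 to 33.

34 = 1·21 + 13
21 = 1·13 + 8
13 = 1·8 + 5
8 = 1·5 + 3
5 = 1·3 + 2
3 = 1·2 + 1
2 = 2·1 + 0
Back-substituting gives 21·13 ≡ 1 (mod 34).

13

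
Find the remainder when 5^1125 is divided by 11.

By repeated squaring mod 11: 5^1≡5, 5^2≡3, 5^4≡9, 5^8≡4, 5^16≡5, 5^32≡3, 5^64≡9, 5^128≡4, 5^256≡5, 5^512≡3, 5^1024≡9.
1125 = 1 + 4 + 32 + 64 + 1024, so 5^1125 ≡ 5·9·3·9·9 ≡ 1 (mod 11).

1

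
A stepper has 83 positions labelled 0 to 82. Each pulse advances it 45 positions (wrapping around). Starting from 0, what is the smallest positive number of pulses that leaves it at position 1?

24

83 = 1·45 + 38
45 = 1·38 + 7
38 = 5·7 + 3
7 = 2·3 + 1
3 = 3·1 + 0
Back-substituting gives 45·24 ≡ 1 (mod 83).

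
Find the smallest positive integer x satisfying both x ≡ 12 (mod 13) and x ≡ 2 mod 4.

x ≡ 2 (mod 4) gives x ∈ {2, 6, 10, 14, 18, 22, 26, 30, …}.
The first of these with x mod 13 = 12 is 38.

38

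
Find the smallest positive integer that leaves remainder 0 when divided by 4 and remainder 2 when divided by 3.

x ≡ 2 (mod 3) gives x ∈ {2, 5, 8}.
The first of these with x mod 4 = 0 is 8.

8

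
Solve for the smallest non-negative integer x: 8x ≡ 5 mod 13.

12

8⁻¹ ≡ 5 (mod 13) because 8·5 = 40 = 3·13 + 1.
So x ≡ 5·5 = 25 ≡ 12 (mod 13).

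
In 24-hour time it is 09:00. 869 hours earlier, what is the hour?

869 − 36·24 = 5, so 869 ≡ 5 (mod 24).
(9 − 5) mod 24 = 4.

4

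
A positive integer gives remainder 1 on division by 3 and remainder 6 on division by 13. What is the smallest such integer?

19

Since 13·1 ≡ 1 (mod 3), take x = 6 + 13·((1−6)·1 mod 3) = 6 + 13·1 = 19.
Check: 19 mod 3 = 1, 19 mod 13 = 6.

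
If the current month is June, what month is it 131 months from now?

May

131 = 10·12 + 11, so 131 mod 12 = 11.
June + 11 months → May.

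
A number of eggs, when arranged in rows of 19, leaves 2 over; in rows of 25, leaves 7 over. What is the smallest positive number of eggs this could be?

382

x ≡ 2 (mod 19) gives x ∈ {2, 21, 40, 59, 78, 97, 116, 135, …}.
The first of these with x mod 25 = 7 is 382.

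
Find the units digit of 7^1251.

3

The units digit of 7^n cycles with period 4: 7, 9, 3, 1, …
1251 leaves remainder 3 on division by 4, so 7^1251 ends in 3.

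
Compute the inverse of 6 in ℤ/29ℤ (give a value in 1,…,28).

5

29 = 4·6 + 5
6 = 1·5 + 1
5 = 5·1 + 0
Back-substituting gives 6·5 ≡ 1 (mod 29).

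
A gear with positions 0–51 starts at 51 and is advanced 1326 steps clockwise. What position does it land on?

25

Dividing 1326 by 52 gives quotient 25 and remainder 26.
(51 + 26) mod 52 = 25.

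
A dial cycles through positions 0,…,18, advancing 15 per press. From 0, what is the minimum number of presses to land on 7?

The inverse of 15 mod 19 is 14 (since 15·14 = 210 ≡ 1).
So x ≡ 14·7 = 98 ≡ 3 (mod 19).
Check: 15·3 = 45 = 2·19 + 7.

3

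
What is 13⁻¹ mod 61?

13·47 = 611 = 10·61 + 1, so 13⁻¹ ≡ 47 (mod 61).

47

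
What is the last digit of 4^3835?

The units digit of 4^n cycles with period 2: 4, 6, …
3835 mod 2 = 1, so the last digit matches 4^1 = 4.

4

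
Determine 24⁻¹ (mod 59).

24·32 = 768 = 13·59 + 1, so 24⁻¹ ≡ 32 (mod 59).

32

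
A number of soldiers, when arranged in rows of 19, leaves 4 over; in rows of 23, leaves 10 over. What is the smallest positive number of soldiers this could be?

x ≡ 4 (mod 19) gives x ∈ {4, 23, 42, 61, 80, 99, 118, 137, …}.
The first of these with x mod 23 = 10 is 194.

194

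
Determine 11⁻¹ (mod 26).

19

11·19 = 209 = 8·26 + 1, so 11⁻¹ ≡ 19 (mod 26).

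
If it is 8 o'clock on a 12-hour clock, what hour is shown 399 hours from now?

399 = 33·12 + 3, so 399 mod 12 = 3.
8 + 3 → 11 on a 12-hour dial.

11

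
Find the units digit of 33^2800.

1

The units digit of 33^n cycles with period 4: 3, 9, 7, 1, …
2800 mod 4 = 0, so the last digit matches 3^4 = 1.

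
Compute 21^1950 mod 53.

By repeated squaring mod 53: 21^1≡21, 21^2≡17, 21^4≡24, 21^8≡46, 21^16≡49, 21^32≡16, 21^64≡44, 21^128≡28, 21^256≡42, 21^512≡15, 21^1024≡13.
Since 1950 = 2 + 4 + 8 + 16 + 128 + 256 + 512 + 1024 in binary, 21^1950 ≡ 17·24·46·49·28·42·15·13 ≡ 52 (mod 53).

52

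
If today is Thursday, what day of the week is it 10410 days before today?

Wednesday

Dividing 10410 by 7 gives quotient 1487 and remainder 1.
Thursday − 1 day → Wednesday.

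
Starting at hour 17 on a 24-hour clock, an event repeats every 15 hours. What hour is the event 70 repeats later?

11

70·15 = 1050.
1050 = 43·24 + 18, so 1050 mod 24 = 18.
(17 + 18) mod 24 = 11.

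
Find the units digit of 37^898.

9

The units digit of 37^n cycles with period 4: 7, 9, 3, 1, …
898 mod 4 = 2, so the last digit matches 7^2 = 9.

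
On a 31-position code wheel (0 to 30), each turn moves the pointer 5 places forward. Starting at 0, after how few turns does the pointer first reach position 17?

The inverse of 5 mod 31 is 25 (since 5·25 = 125 ≡ 1).
So x ≡ 25·17 = 425 ≡ 22 (mod 31).
Check: 5·22 = 110 = 3·31 + 17.

22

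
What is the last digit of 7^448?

Last digits of 7^n: 7, 9, 3, 1 (period 4).
448 leaves remainder 0 on division by 4, so 7^448 ends in 1.

1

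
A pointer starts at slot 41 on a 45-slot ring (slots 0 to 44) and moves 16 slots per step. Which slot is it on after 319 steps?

319·16 = 5104.
5104 mod 45 = 19 (since 113·45 = 5085).
(41 + 19) mod 45 = 15.

15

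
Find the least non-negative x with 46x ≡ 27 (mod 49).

40

The inverse of 46 mod 49 is 16 (since 46·16 = 736 ≡ 1).
So x ≡ 16·27 = 432 ≡ 40 (mod 49).
Check: 46·40 = 1840 = 37·49 + 27.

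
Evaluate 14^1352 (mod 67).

24

By repeated squaring mod 67: 14^1≡14, 14^2≡62, 14^4≡25, 14^8≡22, 14^16≡15, 14^32≡24, 14^64≡40, 14^128≡59, 14^256≡64, 14^512≡9, 14^1024≡14.
1352 = 8 + 64 + 256 + 1024, so 14^1352 ≡ 22·40·64·14 ≡ 24 (mod 67).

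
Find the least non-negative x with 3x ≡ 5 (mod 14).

11

3⁻¹ ≡ 5 (mod 14) because 3·5 = 15 = 1·14 + 1.
So x ≡ 5·5 = 25 ≡ 11 (mod 14).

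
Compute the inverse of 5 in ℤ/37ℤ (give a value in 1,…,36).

5·15 = 75 = 2·37 + 1, so 5⁻¹ ≡ 15 (mod 37).

15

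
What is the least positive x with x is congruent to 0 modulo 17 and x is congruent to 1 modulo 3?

34

x ≡ 1 (mod 3) gives x ∈ {1, 4, 7, 10, 13, 16, 19, 22, …}.
The first of these with x mod 17 = 0 is 34.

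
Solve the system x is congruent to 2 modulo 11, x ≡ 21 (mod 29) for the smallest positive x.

x ≡ 2 (mod 11) gives x ∈ {2, 13, 24, 35, 46, 57, 68, 79}.
The first of these with x mod 29 = 21 is 79.

79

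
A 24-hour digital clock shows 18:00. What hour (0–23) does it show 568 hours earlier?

568 mod 24 = 16 (since 23·24 = 552).
(18 − 16) mod 24 = 2.

2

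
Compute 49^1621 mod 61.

Square-and-reduce mod 61: 49^1≡49, 49^2≡22, 49^4≡57, 49^8≡16, 49^16≡12, 49^32≡22, 49^64≡57, 49^128≡16, 49^256≡12, 49^512≡22, 49^1024≡57.
1621 = 1 + 4 + 16 + 64 + 512 + 1024, so 49^1621 ≡ 49·57·12·57·22·57 ≡ 49 (mod 61).

49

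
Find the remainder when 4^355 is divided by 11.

1

Successive squares of 4 mod 11: 4^1≡4, 4^2≡5, 4^4≡3, 4^8≡9, 4^16≡4, 4^32≡5, 4^64≡3, 4^128≡9, 4^256≡4.
Since 355 = 1 + 2 + 32 + 64 + 256 in binary, 4^355 ≡ 4·5·5·3·4 ≡ 1 (mod 11).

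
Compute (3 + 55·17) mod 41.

36

55·17 = 935.
Dividing 935 by 41 gives quotient 22 and remainder 33.
(3 + 33) mod 41 = 36.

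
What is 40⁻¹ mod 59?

40·31 = 1240 = 21·59 + 1, so 40⁻¹ ≡ 31 (mod 59).

31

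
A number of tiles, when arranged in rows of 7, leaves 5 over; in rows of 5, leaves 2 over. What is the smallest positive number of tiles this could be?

12

x ≡ 2 (mod 5) gives x ∈ {2, 7, 12}.
The first of these with x mod 7 = 5 is 12.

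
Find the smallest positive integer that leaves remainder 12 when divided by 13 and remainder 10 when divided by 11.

142

x ≡ 10 (mod 11) gives x ∈ {10, 21, 32, 43, 54, 65, 76, 87, …}.
The first of these with x mod 13 = 12 is 142.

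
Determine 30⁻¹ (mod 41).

41 = 1·30 + 11
30 = 2·11 + 8
11 = 1·8 + 3
8 = 2·3 + 2
3 = 1·2 + 1
2 = 2·1 + 0
Back-substituting gives 30·26 ≡ 1 (mod 41).

26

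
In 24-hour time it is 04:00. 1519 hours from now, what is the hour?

11

1519 = 63·24 + 7, so 1519 mod 24 = 7.
(4 + 7) mod 24 = 11.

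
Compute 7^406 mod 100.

49

By repeated squaring mod 100: 7^1≡7, 7^2≡49, 7^4≡1, 7^8≡1, 7^16≡1, 7^32≡1, 7^64≡1, 7^128≡1, 7^256≡1.
406 = 2 + 4 + 16 + 128 + 256, so 7^406 ≡ 49·1·1·1·1 ≡ 49 (mod 100).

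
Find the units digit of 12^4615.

Last digits of 2^n: 2, 4, 8, 6 (period 4).
4615 mod 4 = 3, so the last digit matches 2^3 = 8.

8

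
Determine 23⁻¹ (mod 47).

23·45 = 1035 = 22·47 + 1, so 23⁻¹ ≡ 45 (mod 47).

45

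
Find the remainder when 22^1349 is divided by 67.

Square-and-reduce mod 67: 22^1≡22, 22^2≡15, 22^4≡24, 22^8≡40, 22^16≡59, 22^32≡64, 22^64≡9, 22^128≡14, 22^256≡62, 22^512≡25, 22^1024≡22.
Since 1349 = 1 + 4 + 64 + 256 + 1024 in binary, 22^1349 ≡ 22·24·9·62·22 ≡ 14 (mod 67).

14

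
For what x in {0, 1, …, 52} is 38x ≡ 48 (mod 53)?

The inverse of 38 mod 53 is 7 (since 38·7 = 266 ≡ 1).
So x ≡ 7·48 = 336 ≡ 18 (mod 53).
Check: 38·18 = 684 = 12·53 + 48.

18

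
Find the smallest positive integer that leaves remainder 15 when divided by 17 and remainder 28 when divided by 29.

202

x ≡ 15 (mod 17) gives x ∈ {15, 32, 49, 66, 83, 100, 117, 134, …}.
The first of these with x mod 29 = 28 is 202.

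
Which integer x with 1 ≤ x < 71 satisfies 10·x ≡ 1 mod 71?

71 = 7·10 + 1
10 = 10·1 + 0
Back-substituting gives 10·64 ≡ 1 (mod 71).

64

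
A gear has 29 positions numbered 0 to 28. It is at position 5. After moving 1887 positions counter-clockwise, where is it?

3

1887 = 65·29 + 2, so 1887 mod 29 = 2.
(5 − 2) mod 29 = 3.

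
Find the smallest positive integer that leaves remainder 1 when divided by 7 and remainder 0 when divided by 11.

Since 11·2 ≡ 1 (mod 7), take x = 0 + 11·((1−0)·2 mod 7) = 0 + 11·2 = 22.
Check: 22 mod 7 = 1, 22 mod 11 = 0.

22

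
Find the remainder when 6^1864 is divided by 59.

4

By repeated squaring mod 59: 6^1≡6, 6^2≡36, 6^4≡57, 6^8≡4, 6^16≡16, 6^32≡20, 6^64≡46, 6^128≡51, 6^256≡5, 6^512≡25, 6^1024≡35.
1864 = 8 + 64 + 256 + 512 + 1024, so 6^1864 ≡ 4·46·5·25·35 ≡ 4 (mod 59).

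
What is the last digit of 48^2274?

Last digits of 8^n: 8, 4, 2, 6 (period 4).
2274 leaves remainder 2 on division by 4, so 48^2274 ends in 4.

4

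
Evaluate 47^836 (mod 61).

13

Successive squares of 47 mod 61: 47^1≡47, 47^2≡13, 47^4≡47, 47^8≡13, 47^16≡47, 47^32≡13, 47^64≡47, 47^128≡13, 47^256≡47, 47^512≡13.
836 = 4 + 64 + 256 + 512, so 47^836 ≡ 47·47·47·13 ≡ 13 (mod 61).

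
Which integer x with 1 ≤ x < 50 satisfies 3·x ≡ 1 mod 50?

50 = 16·3 + 2
3 = 1·2 + 1
2 = 2·1 + 0
Back-substituting gives 3·17 ≡ 1 (mod 50).

17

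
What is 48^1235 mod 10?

Powers of 8 mod 10 repeat with period 4: 8, 4, 2, 6.
1235 mod 4 = 3, so the last digit matches 8^3 = 2.

2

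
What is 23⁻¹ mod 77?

23·67 = 1541 = 20·77 + 1, so 23⁻¹ ≡ 67 (mod 77).

67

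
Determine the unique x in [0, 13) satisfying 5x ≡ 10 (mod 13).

2

The inverse of 5 mod 13 is 8 (since 5·8 = 40 ≡ 1).
Multiplying both sides by 8: x ≡ 8·10 = 80 ≡ 2 (mod 13).
Check: 5·2 = 10 = 0·13 + 10.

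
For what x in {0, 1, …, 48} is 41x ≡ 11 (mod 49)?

17

The inverse of 41 mod 49 is 6 (since 41·6 = 246 ≡ 1).
So x ≡ 6·11 = 66 ≡ 17 (mod 49).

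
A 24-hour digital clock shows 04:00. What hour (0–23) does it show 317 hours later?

9

Dividing 317 by 24 gives quotient 13 and remainder 5.
(4 + 5) mod 24 = 9.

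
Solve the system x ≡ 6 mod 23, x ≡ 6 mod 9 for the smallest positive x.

6

x ≡ 6 (mod 9) gives x ∈ {6}.
The first of these with x mod 23 = 6 is 6.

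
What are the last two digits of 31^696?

81

Square-and-reduce mod 100: 31^1≡31, 31^2≡61, 31^4≡21, 31^8≡41, 31^16≡81, 31^32≡61, 31^64≡21, 31^128≡41, 31^256≡81, 31^512≡61.
Since 696 = 8 + 16 + 32 + 128 + 512 in binary, 31^696 ≡ 41·81·61·41·61 ≡ 81 (mod 100).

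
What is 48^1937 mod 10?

8

The units digit of 48^n cycles with period 4: 8, 4, 2, 6, …
1937 leaves remainder 1 on division by 4, so 48^1937 ends in 8.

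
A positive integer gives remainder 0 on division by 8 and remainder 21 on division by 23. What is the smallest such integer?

136

x ≡ 0 (mod 8) gives x ∈ {0, 8, 16, 24, 32, 40, 48, 56, …}.
The first of these with x mod 23 = 21 is 136.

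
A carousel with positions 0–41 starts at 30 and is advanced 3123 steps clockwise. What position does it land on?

Dividing 3123 by 42 gives quotient 74 and remainder 15.
(30 + 15) mod 42 = 3.

3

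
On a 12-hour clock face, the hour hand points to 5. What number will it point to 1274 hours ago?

3

1274 mod 12 = 2 (since 106·12 = 1272).
5 − 2 → 3 on a 12-hour dial.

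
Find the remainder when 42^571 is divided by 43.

42

Successive squares of 42 mod 43: 42^1≡42, 42^2≡1, 42^4≡1, 42^8≡1, 42^16≡1, 42^32≡1, 42^64≡1, 42^128≡1, 42^256≡1, 42^512≡1.
Since 571 = 1 + 2 + 8 + 16 + 32 + 512 in binary, 42^571 ≡ 42·1·1·1·1·1 ≡ 42 (mod 43).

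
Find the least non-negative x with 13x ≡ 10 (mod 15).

13⁻¹ ≡ 7 (mod 15) because 13·7 = 91 = 6·15 + 1.
So x ≡ 7·10 = 70 ≡ 10 (mod 15).
Check: 13·10 = 130 = 8·15 + 10.

10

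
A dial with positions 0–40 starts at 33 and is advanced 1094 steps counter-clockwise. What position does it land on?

1094 = 26·41 + 28, so 1094 mod 41 = 28.
(33 − 28) mod 41 = 5.

5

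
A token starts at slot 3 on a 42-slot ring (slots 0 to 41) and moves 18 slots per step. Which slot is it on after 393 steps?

21

393·18 = 7074.
Dividing 7074 by 42 gives quotient 168 and remainder 18.
(3 + 18) mod 42 = 21.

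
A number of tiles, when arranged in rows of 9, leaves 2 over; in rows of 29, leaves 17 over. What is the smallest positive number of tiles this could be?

191

x ≡ 2 (mod 9) gives x ∈ {2, 11, 20, 29, 38, 47, 56, 65, …}.
The first of these with x mod 29 = 17 is 191.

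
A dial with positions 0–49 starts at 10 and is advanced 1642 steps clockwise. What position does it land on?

2

Dividing 1642 by 50 gives quotient 32 and remainder 42.
(10 + 42) mod 50 = 2.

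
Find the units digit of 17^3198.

9

Last digits of 7^n: 7, 9, 3, 1 (period 4).
3198 leaves remainder 2 on division by 4, so 17^3198 ends in 9.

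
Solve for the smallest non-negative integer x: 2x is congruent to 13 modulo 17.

15

2⁻¹ ≡ 9 (mod 17) because 2·9 = 18 = 1·17 + 1.
So x ≡ 9·13 = 117 ≡ 15 (mod 17).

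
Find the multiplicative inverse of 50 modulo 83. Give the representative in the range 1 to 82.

83 = 1·50 + 33
50 = 1·33 + 17
33 = 1·17 + 16
17 = 1·16 + 1
16 = 16·1 + 0
Back-substituting gives 50·5 ≡ 1 (mod 83).

5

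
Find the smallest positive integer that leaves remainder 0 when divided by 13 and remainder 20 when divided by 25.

195

Since 25·12 ≡ 1 (mod 13), take x = 20 + 25·((0−20)·12 mod 13) = 20 + 25·7 = 195.
Check: 195 mod 13 = 0, 195 mod 25 = 20.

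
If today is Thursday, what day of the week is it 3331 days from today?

3331 − 475·7 = 6, so 3331 ≡ 6 (mod 7).
Thursday + 6 days → Wednesday.

Wednesday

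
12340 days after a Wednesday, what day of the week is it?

Tuesday

12340 = 1762·7 + 6, so 12340 mod 7 = 6.
Wednesday + 6 days → Tuesday.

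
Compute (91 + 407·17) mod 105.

80

407·17 = 6919.
6919 = 65·105 + 94, so 6919 mod 105 = 94.
(91 + 94) mod 105 = 80.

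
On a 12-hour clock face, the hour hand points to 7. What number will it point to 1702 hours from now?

5

1702 − 141·12 = 10, so 1702 ≡ 10 (mod 12).
7 + 10 → 5 on a 12-hour dial.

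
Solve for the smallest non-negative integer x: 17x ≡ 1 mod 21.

The inverse of 17 mod 21 is 5 (since 17·5 = 85 ≡ 1).
So x ≡ 5·1 = 5 ≡ 5 (mod 21).

5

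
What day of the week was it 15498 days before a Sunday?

15498 − 2214·7 = 0, so 15498 ≡ 0 (mod 7).
Sunday − 0 days → Sunday.

Sunday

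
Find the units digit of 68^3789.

8

Last digits of 8^n: 8, 4, 2, 6 (period 4).
3789 leaves remainder 1 on division by 4, so 68^3789 ends in 8.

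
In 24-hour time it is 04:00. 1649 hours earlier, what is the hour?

1649 − 68·24 = 17, so 1649 ≡ 17 (mod 24).
(4 − 17) mod 24 = 11.

11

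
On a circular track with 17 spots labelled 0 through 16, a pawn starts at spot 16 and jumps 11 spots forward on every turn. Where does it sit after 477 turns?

477·11 = 5247.
5247 = 308·17 + 11, so 5247 mod 17 = 11.
(16 + 11) mod 17 = 10.

10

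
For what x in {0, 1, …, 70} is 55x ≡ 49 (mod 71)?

55⁻¹ ≡ 31 (mod 71) because 55·31 = 1705 = 24·71 + 1.
So x ≡ 31·49 = 1519 ≡ 28 (mod 71).

28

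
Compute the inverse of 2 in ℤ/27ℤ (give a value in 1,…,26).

27 = 13·2 + 1
2 = 2·1 + 0
Back-substituting gives 2·14 ≡ 1 (mod 27).

14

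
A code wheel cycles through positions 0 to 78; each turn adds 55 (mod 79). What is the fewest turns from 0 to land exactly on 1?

23

79 = 1·55 + 24
55 = 2·24 + 7
24 = 3·7 + 3
7 = 2·3 + 1
3 = 3·1 + 0
Back-substituting gives 55·23 ≡ 1 (mod 79).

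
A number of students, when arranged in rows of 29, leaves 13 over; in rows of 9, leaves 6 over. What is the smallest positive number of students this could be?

x ≡ 6 (mod 9) gives x ∈ {6, 15, 24, 33, 42}.
The first of these with x mod 29 = 13 is 42.

42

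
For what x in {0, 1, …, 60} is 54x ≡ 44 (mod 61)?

46

The inverse of 54 mod 61 is 26 (since 54·26 = 1404 ≡ 1).
Multiplying both sides by 26: x ≡ 26·44 = 1144 ≡ 46 (mod 61).
Check: 54·46 = 2484 = 40·61 + 44.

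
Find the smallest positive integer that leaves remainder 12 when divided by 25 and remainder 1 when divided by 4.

37

Since 4·19 ≡ 1 (mod 25), take x = 1 + 4·((12−1)·19 mod 25) = 1 + 4·9 = 37.
Check: 37 mod 25 = 12, 37 mod 4 = 1.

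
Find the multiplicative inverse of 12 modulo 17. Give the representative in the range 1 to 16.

10

17 = 1·12 + 5
12 = 2·5 + 2
5 = 2·2 + 1
2 = 2·1 + 0
Back-substituting gives 12·10 ≡ 1 (mod 17).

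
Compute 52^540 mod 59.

27

Successive squares of 52 mod 59: 52^1≡52, 52^2≡49, 52^4≡41, 52^8≡29, 52^16≡15, 52^32≡48, 52^64≡3, 52^128≡9, 52^256≡22, 52^512≡12.
Since 540 = 4 + 8 + 16 + 512 in binary, 52^540 ≡ 41·29·15·12 ≡ 27 (mod 59).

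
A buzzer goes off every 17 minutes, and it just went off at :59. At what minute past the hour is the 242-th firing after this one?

33

242·17 = 4114.
4114 = 68·60 + 34, so 4114 mod 60 = 34.
(59 + 34) mod 60 = 33.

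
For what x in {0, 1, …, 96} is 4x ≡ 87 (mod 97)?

46

4⁻¹ ≡ 73 (mod 97) because 4·73 = 292 = 3·97 + 1.
Multiplying both sides by 73: x ≡ 73·87 = 6351 ≡ 46 (mod 97).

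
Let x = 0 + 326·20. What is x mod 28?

326·20 = 6520.
6520 − 232·28 = 24, so 6520 ≡ 24 (mod 28).
(0 + 24) mod 28 = 24.

24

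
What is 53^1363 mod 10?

Last digits of 3^n: 3, 9, 7, 1 (period 4).
1363 mod 4 = 3, so the last digit matches 3^3 = 7.

7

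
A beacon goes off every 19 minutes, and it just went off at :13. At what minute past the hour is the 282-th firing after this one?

31

282·19 = 5358.
5358 mod 60 = 18 (since 89·60 = 5340).
(13 + 18) mod 60 = 31.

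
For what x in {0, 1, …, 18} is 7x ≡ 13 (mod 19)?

The inverse of 7 mod 19 is 11 (since 7·11 = 77 ≡ 1).
So x ≡ 11·13 = 143 ≡ 10 (mod 19).
Check: 7·10 = 70 = 3·19 + 13.

10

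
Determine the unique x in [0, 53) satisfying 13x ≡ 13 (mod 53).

The inverse of 13 mod 53 is 49 (since 13·49 = 637 ≡ 1).
Multiplying both sides by 49: x ≡ 49·13 = 637 ≡ 1 (mod 53).

1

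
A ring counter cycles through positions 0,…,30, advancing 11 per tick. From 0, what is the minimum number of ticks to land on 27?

11⁻¹ ≡ 17 (mod 31) because 11·17 = 187 = 6·31 + 1.
Multiplying both sides by 17: x ≡ 17·27 = 459 ≡ 25 (mod 31).

25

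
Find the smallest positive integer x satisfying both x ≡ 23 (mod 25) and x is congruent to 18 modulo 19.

x ≡ 18 (mod 19) gives x ∈ {18, 37, 56, 75, 94, 113, 132, 151, …}.
The first of these with x mod 25 = 23 is 398.

398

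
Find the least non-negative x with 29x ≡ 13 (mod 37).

29⁻¹ ≡ 23 (mod 37) because 29·23 = 667 = 18·37 + 1.
So x ≡ 23·13 = 299 ≡ 3 (mod 37).
Check: 29·3 = 87 = 2·37 + 13.

3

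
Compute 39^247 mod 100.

79

By repeated squaring mod 100: 39^1≡39, 39^2≡21, 39^4≡41, 39^8≡81, 39^16≡61, 39^32≡21, 39^64≡41, 39^128≡81.
Since 247 = 1 + 2 + 4 + 16 + 32 + 64 + 128 in binary, 39^247 ≡ 39·21·41·61·21·41·81 ≡ 79 (mod 100).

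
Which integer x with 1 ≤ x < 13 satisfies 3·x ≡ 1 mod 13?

3·9 = 27 = 2·13 + 1, so 3⁻¹ ≡ 9 (mod 13).

9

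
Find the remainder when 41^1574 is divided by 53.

Square-and-reduce mod 53: 41^1≡41, 41^2≡38, 41^4≡13, 41^8≡10, 41^16≡47, 41^32≡36, 41^64≡24, 41^128≡46, 41^256≡49, 41^512≡16, 41^1024≡44.
Since 1574 = 2 + 4 + 32 + 512 + 1024 in binary, 41^1574 ≡ 38·13·36·16·44 ≡ 11 (mod 53).

11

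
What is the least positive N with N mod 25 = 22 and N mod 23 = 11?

x ≡ 11 (mod 23) gives x ∈ {11, 34, 57, 80, 103, 126, 149, 172}.
The first of these with x mod 25 = 22 is 172.

172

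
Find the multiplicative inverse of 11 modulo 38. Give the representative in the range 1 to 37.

11·7 = 77 = 2·38 + 1, so 11⁻¹ ≡ 7 (mod 38).

7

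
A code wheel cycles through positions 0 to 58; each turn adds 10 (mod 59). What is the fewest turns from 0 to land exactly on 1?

6

10·6 = 60 = 1·59 + 1, so 10⁻¹ ≡ 6 (mod 59).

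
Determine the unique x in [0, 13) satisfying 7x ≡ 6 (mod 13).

12

The inverse of 7 mod 13 is 2 (since 7·2 = 14 ≡ 1).
So x ≡ 2·6 = 12 ≡ 12 (mod 13).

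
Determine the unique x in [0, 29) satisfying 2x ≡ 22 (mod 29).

11

2⁻¹ ≡ 15 (mod 29) because 2·15 = 30 = 1·29 + 1.
Multiplying both sides by 15: x ≡ 15·22 = 330 ≡ 11 (mod 29).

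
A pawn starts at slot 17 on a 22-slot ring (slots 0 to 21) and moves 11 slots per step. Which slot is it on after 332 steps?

332·11 = 3652.
3652 mod 22 = 0 (since 166·22 = 3652).
(17 + 0) mod 22 = 17.

17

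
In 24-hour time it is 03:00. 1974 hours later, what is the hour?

1974 = 82·24 + 6, so 1974 mod 24 = 6.
(3 + 6) mod 24 = 9.

9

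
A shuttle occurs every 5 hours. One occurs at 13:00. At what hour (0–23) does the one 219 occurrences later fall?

219·5 = 1095.
Dividing 1095 by 24 gives quotient 45 and remainder 15.
(13 + 15) mod 24 = 4.

4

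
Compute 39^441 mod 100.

39

By repeated squaring mod 100: 39^1≡39, 39^2≡21, 39^4≡41, 39^8≡81, 39^16≡61, 39^32≡21, 39^64≡41, 39^128≡81, 39^256≡61.
441 = 1 + 8 + 16 + 32 + 128 + 256, so 39^441 ≡ 39·81·61·21·81·61 ≡ 39 (mod 100).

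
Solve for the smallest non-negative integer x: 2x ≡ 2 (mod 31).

The inverse of 2 mod 31 is 16 (since 2·16 = 32 ≡ 1).
Multiplying both sides by 16: x ≡ 16·2 = 32 ≡ 1 (mod 31).

1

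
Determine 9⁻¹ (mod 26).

3

26 = 2·9 + 8
9 = 1·8 + 1
8 = 8·1 + 0
Back-substituting gives 9·3 ≡ 1 (mod 26).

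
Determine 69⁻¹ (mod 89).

40

69·40 = 2760 = 31·89 + 1, so 69⁻¹ ≡ 40 (mod 89).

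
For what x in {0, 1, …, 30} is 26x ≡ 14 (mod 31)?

The inverse of 26 mod 31 is 6 (since 26·6 = 156 ≡ 1).
So x ≡ 6·14 = 84 ≡ 22 (mod 31).

22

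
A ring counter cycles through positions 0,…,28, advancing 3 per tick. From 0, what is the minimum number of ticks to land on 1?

10

The inverse of 3 mod 29 is 10 (since 3·10 = 30 ≡ 1).
Multiplying both sides by 10: x ≡ 10·1 = 10 ≡ 10 (mod 29).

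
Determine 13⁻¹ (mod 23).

23 = 1·13 + 10
13 = 1·10 + 3
10 = 3·3 + 1
3 = 3·1 + 0
Back-substituting gives 13·16 ≡ 1 (mod 23).

16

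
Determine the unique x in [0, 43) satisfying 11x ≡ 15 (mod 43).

The inverse of 11 mod 43 is 4 (since 11·4 = 44 ≡ 1).
Multiplying both sides by 4: x ≡ 4·15 = 60 ≡ 17 (mod 43).
Check: 11·17 = 187 = 4·43 + 15.

17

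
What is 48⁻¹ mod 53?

21

48·21 = 1008 = 19·53 + 1, so 48⁻¹ ≡ 21 (mod 53).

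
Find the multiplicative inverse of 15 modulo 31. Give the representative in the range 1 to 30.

15·29 = 435 = 14·31 + 1, so 15⁻¹ ≡ 29 (mod 31).

29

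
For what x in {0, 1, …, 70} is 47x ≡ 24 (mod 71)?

47⁻¹ ≡ 68 (mod 71) because 47·68 = 3196 = 45·71 + 1.
Multiplying both sides by 68: x ≡ 68·24 = 1632 ≡ 70 (mod 71).
Check: 47·70 = 3290 = 46·71 + 24.

70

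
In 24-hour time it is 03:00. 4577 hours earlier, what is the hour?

10

4577 = 190·24 + 17, so 4577 mod 24 = 17.
(3 − 17) mod 24 = 10.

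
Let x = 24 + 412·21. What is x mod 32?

412·21 = 8652.
Dividing 8652 by 32 gives quotient 270 and remainder 12.
(24 + 12) mod 32 = 4.

4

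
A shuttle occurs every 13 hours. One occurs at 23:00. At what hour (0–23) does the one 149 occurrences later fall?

149·13 = 1937.
1937 = 80·24 + 17, so 1937 mod 24 = 17.
(23 + 17) mod 24 = 16.

16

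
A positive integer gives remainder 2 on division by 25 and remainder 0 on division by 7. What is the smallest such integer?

77

x ≡ 0 (mod 7) gives x ∈ {0, 7, 14, 21, 28, 35, 42, 49, …}.
The first of these with x mod 25 = 2 is 77.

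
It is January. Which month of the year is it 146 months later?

Dividing 146 by 12 gives quotient 12 and remainder 2.
January + 2 months → March.

March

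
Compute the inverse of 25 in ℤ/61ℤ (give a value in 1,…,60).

25·22 = 550 = 9·61 + 1, so 25⁻¹ ≡ 22 (mod 61).

22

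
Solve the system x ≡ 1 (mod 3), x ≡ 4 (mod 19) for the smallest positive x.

x ≡ 1 (mod 3) gives x ∈ {1, 4}.
The first of these with x mod 19 = 4 is 4.

4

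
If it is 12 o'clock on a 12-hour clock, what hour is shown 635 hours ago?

1

635 = 52·12 + 11, so 635 mod 12 = 11.
12 − 11 → 1 on a 12-hour dial.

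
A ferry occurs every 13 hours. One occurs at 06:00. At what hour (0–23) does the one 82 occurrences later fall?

82·13 = 1066.
1066 − 44·24 = 10, so 1066 ≡ 10 (mod 24).
(6 + 10) mod 24 = 16.

16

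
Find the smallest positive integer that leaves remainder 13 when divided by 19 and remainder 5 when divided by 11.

203

x ≡ 5 (mod 11) gives x ∈ {5, 16, 27, 38, 49, 60, 71, 82, …}.
The first of these with x mod 19 = 13 is 203.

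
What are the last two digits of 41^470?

Square-and-reduce mod 100: 41^1≡41, 41^2≡81, 41^4≡61, 41^8≡21, 41^16≡41, 41^32≡81, 41^64≡61, 41^128≡21, 41^256≡41.
470 = 2 + 4 + 16 + 64 + 128 + 256, so 41^470 ≡ 81·61·41·61·21·41 ≡ 1 (mod 100).

01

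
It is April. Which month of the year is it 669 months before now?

669 mod 12 = 9 (since 55·12 = 660).
April − 9 months → July.

July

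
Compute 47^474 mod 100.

Successive squares of 47 mod 100: 47^1≡47, 47^2≡9, 47^4≡81, 47^8≡61, 47^16≡21, 47^32≡41, 47^64≡81, 47^128≡61, 47^256≡21.
474 = 2 + 8 + 16 + 64 + 128 + 256, so 47^474 ≡ 9·61·21·81·61·21 ≡ 69 (mod 100).

69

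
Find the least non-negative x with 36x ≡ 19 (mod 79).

36⁻¹ ≡ 11 (mod 79) because 36·11 = 396 = 5·79 + 1.
So x ≡ 11·19 = 209 ≡ 51 (mod 79).

51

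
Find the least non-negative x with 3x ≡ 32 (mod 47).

3⁻¹ ≡ 16 (mod 47) because 3·16 = 48 = 1·47 + 1.
So x ≡ 16·32 = 512 ≡ 42 (mod 47).

42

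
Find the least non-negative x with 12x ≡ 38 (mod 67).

59

The inverse of 12 mod 67 is 28 (since 12·28 = 336 ≡ 1).
Multiplying both sides by 28: x ≡ 28·38 = 1064 ≡ 59 (mod 67).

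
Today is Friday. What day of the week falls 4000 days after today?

Monday

4000 − 571·7 = 3, so 4000 ≡ 3 (mod 7).
Friday + 3 days → Monday.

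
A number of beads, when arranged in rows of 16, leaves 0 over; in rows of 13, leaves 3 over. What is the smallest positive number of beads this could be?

Since 13·5 ≡ 1 (mod 16), take x = 3 + 13·((0−3)·5 mod 16) = 3 + 13·1 = 16.
Check: 16 mod 16 = 0, 16 mod 13 = 3.

16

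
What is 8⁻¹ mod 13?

5

13 = 1·8 + 5
8 = 1·5 + 3
5 = 1·3 + 2
3 = 1·2 + 1
2 = 2·1 + 0
Back-substituting gives 8·5 ≡ 1 (mod 13).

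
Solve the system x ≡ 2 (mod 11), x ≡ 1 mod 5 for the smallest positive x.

Since 5·9 ≡ 1 (mod 11), take x = 1 + 5·((2−1)·9 mod 11) = 1 + 5·9 = 46.
Check: 46 mod 11 = 2, 46 mod 5 = 1.

46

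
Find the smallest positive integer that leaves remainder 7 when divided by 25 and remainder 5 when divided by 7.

Since 7·18 ≡ 1 (mod 25), take x = 5 + 7·((7−5)·18 mod 25) = 5 + 7·11 = 82.
Check: 82 mod 25 = 7, 82 mod 7 = 5.

82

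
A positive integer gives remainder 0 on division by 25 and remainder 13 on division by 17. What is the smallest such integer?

Since 17·3 ≡ 1 (mod 25), take x = 13 + 17·((0−13)·3 mod 25) = 13 + 17·11 = 200.
Check: 200 mod 25 = 0, 200 mod 17 = 13.

200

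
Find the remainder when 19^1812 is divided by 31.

Successive squares of 19 mod 31: 19^1≡19, 19^2≡20, 19^4≡28, 19^8≡9, 19^16≡19, 19^32≡20, 19^64≡28, 19^128≡9, 19^256≡19, 19^512≡20, 19^1024≡28.
Since 1812 = 4 + 16 + 256 + 512 + 1024 in binary, 19^1812 ≡ 28·19·19·20·28 ≡ 4 (mod 31).

4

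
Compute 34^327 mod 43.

27

Successive squares of 34 mod 43: 34^1≡34, 34^2≡38, 34^4≡25, 34^8≡23, 34^16≡13, 34^32≡40, 34^64≡9, 34^128≡38, 34^256≡25.
327 = 1 + 2 + 4 + 64 + 256, so 34^327 ≡ 34·38·25·9·25 ≡ 27 (mod 43).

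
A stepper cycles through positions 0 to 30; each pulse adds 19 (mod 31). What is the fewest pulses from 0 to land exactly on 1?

18

31 = 1·19 + 12
19 = 1·12 + 7
12 = 1·7 + 5
7 = 1·5 + 2
5 = 2·2 + 1
2 = 2·1 + 0
Back-substituting gives 19·18 ≡ 1 (mod 31).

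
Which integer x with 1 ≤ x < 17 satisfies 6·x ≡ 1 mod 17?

6·3 = 18 = 1·17 + 1, so 6⁻¹ ≡ 3 (mod 17).

3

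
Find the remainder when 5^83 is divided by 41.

Successive squares of 5 mod 41: 5^1≡5, 5^2≡25, 5^4≡10, 5^8≡18, 5^16≡37, 5^32≡16, 5^64≡10.
83 = 1 + 2 + 16 + 64, so 5^83 ≡ 5·25·37·10 ≡ 2 (mod 41).

2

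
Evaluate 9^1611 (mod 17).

Square-and-reduce mod 17: 9^1≡9, 9^2≡13, 9^4≡16, 9^8≡1, 9^16≡1, 9^32≡1, 9^64≡1, 9^128≡1, 9^256≡1, 9^512≡1, 9^1024≡1.
Since 1611 = 1 + 2 + 8 + 64 + 512 + 1024 in binary, 9^1611 ≡ 9·13·1·1·1·1 ≡ 15 (mod 17).

15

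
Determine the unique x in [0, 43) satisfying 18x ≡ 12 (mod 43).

18⁻¹ ≡ 12 (mod 43) because 18·12 = 216 = 5·43 + 1.
Multiplying both sides by 12: x ≡ 12·12 = 144 ≡ 15 (mod 43).

15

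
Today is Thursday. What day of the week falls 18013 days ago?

Tuesday

Dividing 18013 by 7 gives quotient 2573 and remainder 2.
Thursday − 2 days → Tuesday.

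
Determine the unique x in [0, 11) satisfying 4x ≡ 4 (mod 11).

1

The inverse of 4 mod 11 is 3 (since 4·3 = 12 ≡ 1).
Multiplying both sides by 3: x ≡ 3·4 = 12 ≡ 1 (mod 11).
Check: 4·1 = 4 = 0·11 + 4.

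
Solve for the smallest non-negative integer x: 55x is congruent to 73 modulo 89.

55⁻¹ ≡ 34 (mod 89) because 55·34 = 1870 = 21·89 + 1.
Multiplying both sides by 34: x ≡ 34·73 = 2482 ≡ 79 (mod 89).
Check: 55·79 = 4345 = 48·89 + 73.

79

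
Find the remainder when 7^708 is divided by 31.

Successive squares of 7 mod 31: 7^1≡7, 7^2≡18, 7^4≡14, 7^8≡10, 7^16≡7, 7^32≡18, 7^64≡14, 7^128≡10, 7^256≡7, 7^512≡18.
Since 708 = 4 + 64 + 128 + 512 in binary, 7^708 ≡ 14·14·10·18 ≡ 2 (mod 31).

2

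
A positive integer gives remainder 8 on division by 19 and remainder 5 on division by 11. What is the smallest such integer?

Since 11·7 ≡ 1 (mod 19), take x = 5 + 11·((8−5)·7 mod 19) = 5 + 11·2 = 27.
Check: 27 mod 19 = 8, 27 mod 11 = 5.

27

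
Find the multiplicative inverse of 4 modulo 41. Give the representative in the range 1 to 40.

4·31 = 124 = 3·41 + 1, so 4⁻¹ ≡ 31 (mod 41).

31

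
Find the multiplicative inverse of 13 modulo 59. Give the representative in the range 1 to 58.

59 = 4·13 + 7
13 = 1·7 + 6
7 = 1·6 + 1
6 = 6·1 + 0
Back-substituting gives 13·50 ≡ 1 (mod 59).

50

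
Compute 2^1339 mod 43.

Successive squares of 2 mod 43: 2^1≡2, 2^2≡4, 2^4≡16, 2^8≡41, 2^16≡4, 2^32≡16, 2^64≡41, 2^128≡4, 2^256≡16, 2^512≡41, 2^1024≡4.
Since 1339 = 1 + 2 + 8 + 16 + 32 + 256 + 1024 in binary, 2^1339 ≡ 2·4·41·4·16·16·4 ≡ 39 (mod 43).

39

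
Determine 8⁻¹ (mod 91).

91 = 11·8 + 3
8 = 2·3 + 2
3 = 1·2 + 1
2 = 2·1 + 0
Back-substituting gives 8·57 ≡ 1 (mod 91).

57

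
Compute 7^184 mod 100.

1

Successive squares of 7 mod 100: 7^1≡7, 7^2≡49, 7^4≡1, 7^8≡1, 7^16≡1, 7^32≡1, 7^64≡1, 7^128≡1.
184 = 8 + 16 + 32 + 128, so 7^184 ≡ 1·1·1·1 ≡ 1 (mod 100).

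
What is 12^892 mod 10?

Last digits of 2^n: 2, 4, 8, 6 (period 4).
892 leaves remainder 0 on division by 4, so 12^892 ends in 6.

6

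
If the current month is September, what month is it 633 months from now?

June

633 = 52·12 + 9, so 633 mod 12 = 9.
September + 9 months → June.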